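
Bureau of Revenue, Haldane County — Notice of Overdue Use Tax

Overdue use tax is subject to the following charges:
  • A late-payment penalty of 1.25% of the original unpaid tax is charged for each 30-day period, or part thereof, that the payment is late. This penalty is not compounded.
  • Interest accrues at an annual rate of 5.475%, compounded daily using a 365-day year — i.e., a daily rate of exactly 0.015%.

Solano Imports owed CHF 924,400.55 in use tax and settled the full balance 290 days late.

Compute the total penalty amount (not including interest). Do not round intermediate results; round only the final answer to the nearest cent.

CHF 115,550.07

Penalty periods: ⌈290/30⌉ = 10; penalty = 10 × 1.25% × CHF 924,400.55 = CHF 115,550.07…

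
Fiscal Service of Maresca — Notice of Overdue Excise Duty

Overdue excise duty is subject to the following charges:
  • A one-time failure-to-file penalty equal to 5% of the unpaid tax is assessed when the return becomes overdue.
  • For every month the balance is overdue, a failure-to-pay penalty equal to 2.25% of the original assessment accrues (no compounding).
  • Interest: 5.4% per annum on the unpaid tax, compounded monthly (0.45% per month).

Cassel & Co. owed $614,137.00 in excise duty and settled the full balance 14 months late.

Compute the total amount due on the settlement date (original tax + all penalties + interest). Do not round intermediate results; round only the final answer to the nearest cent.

$878,139.96

Failure-to-file penalty: 5% × $614,137.00 = $30,706.85
Failure-to-pay penalty = 2.25% × $614,137.00 × 14 mo = $193,453.16…
Interest: $614,137.00 × ((1 + 0.0045)^14 − 1) = $614,137.00 × 0.0648763… = $39,842.9569…
Total = $614,137.00 + $224,160.0050 + $39,842.9569… = $878,139.96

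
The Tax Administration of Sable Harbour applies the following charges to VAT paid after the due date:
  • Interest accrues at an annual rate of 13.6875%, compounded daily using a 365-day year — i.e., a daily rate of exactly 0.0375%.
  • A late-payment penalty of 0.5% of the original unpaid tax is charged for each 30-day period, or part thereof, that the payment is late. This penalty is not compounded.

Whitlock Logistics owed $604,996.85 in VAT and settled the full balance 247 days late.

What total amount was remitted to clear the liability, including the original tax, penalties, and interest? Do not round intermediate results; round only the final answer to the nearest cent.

Penalty periods: ⌈247/30⌉ = 9; penalty = 9 × 0.5% × $604,996.85 = $27,224.86…
Interest: $604,996.85 × ((1 + 0.000375)^247 − 1) = $604,996.85 × 0.09703122… = $58,703.5803…
Total = $604,996.85 + $27,224.8583… + $58,703.5803… = $690,925.29

$690,925.29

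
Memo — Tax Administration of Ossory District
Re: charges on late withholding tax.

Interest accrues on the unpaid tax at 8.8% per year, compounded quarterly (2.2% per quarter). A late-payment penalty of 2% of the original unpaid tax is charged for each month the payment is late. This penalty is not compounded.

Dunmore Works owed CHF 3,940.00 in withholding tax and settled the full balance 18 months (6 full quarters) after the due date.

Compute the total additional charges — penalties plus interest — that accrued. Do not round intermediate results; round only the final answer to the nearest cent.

Late-payment penalty = 2% × CHF 3,940.00 × 18 mo = CHF 1,418.40
Interest: CHF 3,940.00 × ((1 + 0.022)^6 − 1) = CHF 3,940.00 × 0.1394765… = CHF 549.5374…
Penalties + interest = CHF 1,418.4000 + CHF 549.5374… = CHF 1,967.94

CHF 1,967.94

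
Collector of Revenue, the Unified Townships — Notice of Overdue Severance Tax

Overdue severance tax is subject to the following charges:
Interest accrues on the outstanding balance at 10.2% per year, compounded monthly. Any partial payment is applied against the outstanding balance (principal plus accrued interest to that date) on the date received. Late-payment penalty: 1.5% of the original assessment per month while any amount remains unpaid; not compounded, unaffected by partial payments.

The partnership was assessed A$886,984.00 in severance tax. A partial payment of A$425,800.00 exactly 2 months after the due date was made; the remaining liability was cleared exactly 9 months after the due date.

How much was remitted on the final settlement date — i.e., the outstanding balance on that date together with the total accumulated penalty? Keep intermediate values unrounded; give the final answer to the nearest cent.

Monthly rate = 10.2% ÷ 12 = 0.85%
Balance at month 2: A$886,984.0000 × (1 + 0.0085)^2 = A$902,126.8126…
After A$425,800.00 payment: A$902,126.8126… − A$425,800.00 = A$476,326.8126…
Balance at month 9: A$476,326.8126… × (1 + 0.0085)^7 = A$505,401.2906…
Penalty: 9 × 1.5% × A$886,984.00 = A$119,742.84
Final settlement = outstanding balance + penalty = A$505,401.2906… + A$119,742.84 = A$625,144.13

A$625,144.13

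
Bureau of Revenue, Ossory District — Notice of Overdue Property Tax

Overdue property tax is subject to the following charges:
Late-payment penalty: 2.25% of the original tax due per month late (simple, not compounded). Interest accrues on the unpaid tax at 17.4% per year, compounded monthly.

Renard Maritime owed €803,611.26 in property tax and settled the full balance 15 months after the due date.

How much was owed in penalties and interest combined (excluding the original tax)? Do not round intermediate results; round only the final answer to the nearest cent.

€464,909.76

Late-payment penalty = 2.25% × €803,611.26 × 15 mo = €271,218.80…
Interest (17.4%/yr ÷ 12 = 1.45%/month): €803,611.26 × ((1 + 0.0145)^15 − 1) = €193,690.9556…
Penalties + interest = €271,218.8003… + €193,690.9556… = €464,909.76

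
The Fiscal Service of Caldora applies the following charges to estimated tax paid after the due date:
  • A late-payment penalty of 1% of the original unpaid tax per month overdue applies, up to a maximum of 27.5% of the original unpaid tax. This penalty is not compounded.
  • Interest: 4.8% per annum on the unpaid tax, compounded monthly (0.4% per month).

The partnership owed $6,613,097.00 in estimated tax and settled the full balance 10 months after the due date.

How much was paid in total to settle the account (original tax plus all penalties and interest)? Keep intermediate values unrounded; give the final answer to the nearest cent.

Penalty: 10 × 1% × $6,613,097.00 = $661,309.70 (below the 27.5% cap of $1,818,601.68…)
Interest: $6,613,097.00 × ((1 + 0.004)^10 − 1) = $6,613,097.00 × 0.0407277… = $269,336.4557…
Total = $6,613,097.00 + $661,309.7000 + $269,336.4557… = $7,543,743.16

$7,543,743.16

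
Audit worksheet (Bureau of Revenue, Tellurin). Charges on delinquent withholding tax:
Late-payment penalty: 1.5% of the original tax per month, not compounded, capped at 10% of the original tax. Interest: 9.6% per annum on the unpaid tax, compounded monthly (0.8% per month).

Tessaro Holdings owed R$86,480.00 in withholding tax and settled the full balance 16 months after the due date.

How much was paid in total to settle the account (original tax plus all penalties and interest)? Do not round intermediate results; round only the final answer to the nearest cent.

R$106,887.06

Penalty (uncapped): 16 × 1.5% × R$86,480.00 = R$20,755.20; cap = 10% × R$86,480.00 = R$8,648.00 → penalty = R$8,648.00
Interest: R$86,480.00 × ((1 + 0.008)^16 − 1) = R$86,480.00 × 0.1359743… = R$11,759.0592…
Total = R$86,480.00 + R$8,648.0000 + R$11,759.0592… = R$106,887.06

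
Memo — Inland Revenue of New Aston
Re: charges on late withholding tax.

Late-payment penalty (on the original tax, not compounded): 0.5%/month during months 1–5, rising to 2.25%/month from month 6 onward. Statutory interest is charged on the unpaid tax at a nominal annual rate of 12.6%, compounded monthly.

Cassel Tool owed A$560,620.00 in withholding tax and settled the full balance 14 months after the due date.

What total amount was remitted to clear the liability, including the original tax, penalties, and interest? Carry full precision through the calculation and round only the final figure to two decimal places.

A$776,439.95

Penalty, months 1–5: 5 × 0.5% × A$560,620.00 = A$14,015.50
Penalty, months 6–14: 9 × 2.25% × A$560,620.00 = A$113,525.55
Interest (12.6%/yr ÷ 12 = 1.05%/month): A$560,620.00 × ((1 + 0.0105)^14 − 1) = A$88,278.8986…
Total = A$560,620.00 + A$127,541.0500 + A$88,278.8986… = A$776,439.95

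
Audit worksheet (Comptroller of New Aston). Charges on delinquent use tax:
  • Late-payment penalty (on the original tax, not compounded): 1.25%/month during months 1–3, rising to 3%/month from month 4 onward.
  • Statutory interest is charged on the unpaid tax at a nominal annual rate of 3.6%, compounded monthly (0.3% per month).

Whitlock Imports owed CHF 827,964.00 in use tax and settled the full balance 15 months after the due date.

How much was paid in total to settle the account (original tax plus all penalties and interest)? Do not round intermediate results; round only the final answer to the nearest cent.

Penalty, months 1–3: 3 × 1.25% × CHF 827,964.00 = CHF 31,048.65
Penalty, months 4–15: 12 × 3% × CHF 827,964.00 = CHF 298,067.04
Interest: CHF 827,964.00 × ((1 + 0.003)^15 − 1) = CHF 827,964.00 × 0.0459574… = CHF 38,051.0697…
Total = CHF 827,964.00 + CHF 329,115.6900 + CHF 38,051.0697… = CHF 1,195,130.76

CHF 1,195,130.76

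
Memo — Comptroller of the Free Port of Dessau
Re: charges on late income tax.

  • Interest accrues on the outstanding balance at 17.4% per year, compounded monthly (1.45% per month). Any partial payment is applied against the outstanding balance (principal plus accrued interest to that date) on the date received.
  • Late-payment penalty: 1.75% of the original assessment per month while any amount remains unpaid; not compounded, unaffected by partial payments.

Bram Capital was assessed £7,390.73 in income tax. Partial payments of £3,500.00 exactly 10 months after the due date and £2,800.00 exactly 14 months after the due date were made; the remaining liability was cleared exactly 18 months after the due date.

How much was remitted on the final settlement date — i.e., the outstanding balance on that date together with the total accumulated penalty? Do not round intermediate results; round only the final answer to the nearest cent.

£5,011.79

Balance at month 10: £7,390.7300 × (1 + 0.0145)^10 = £8,535.0850…
After £3,500.00 payment: £8,535.0850… − £3,500.00 = £5,035.0850…
Balance at month 14: £5,035.0850… × (1 + 0.0145)^4 = £5,333.5333…
After £2,800.00 payment: £5,333.5333… − £2,800.00 = £2,533.5333…
Balance at month 18: £2,533.5333… × (1 + 0.0145)^4 = £2,683.7053…
Penalty: 18 × 1.75% × £7,390.73 = £2,328.08…
Final settlement = outstanding balance + penalty = £2,683.7053… + £2,328.08… = £5,011.79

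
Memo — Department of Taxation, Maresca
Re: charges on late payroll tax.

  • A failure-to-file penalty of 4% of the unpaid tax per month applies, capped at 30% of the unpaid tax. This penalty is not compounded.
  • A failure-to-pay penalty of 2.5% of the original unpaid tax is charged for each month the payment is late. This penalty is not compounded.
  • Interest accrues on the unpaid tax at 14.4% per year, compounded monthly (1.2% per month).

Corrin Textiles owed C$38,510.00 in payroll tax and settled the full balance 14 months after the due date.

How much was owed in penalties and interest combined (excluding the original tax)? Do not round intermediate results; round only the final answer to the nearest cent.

C$32,030.86

Failure-to-file: 14 × 4% × C$38,510.00 = C$21,565.60, capped at 30% × C$38,510.00 = C$11,553.00
Failure-to-pay penalty: 14 × 2.5% × C$38,510.00 = C$13,478.50
Interest: C$38,510.00 × ((1 + 0.012)^14 − 1) = C$38,510.00 × 0.1817543… = C$6,999.3564…
Penalties + interest = C$25,031.5000 + C$6,999.3564… = C$32,030.86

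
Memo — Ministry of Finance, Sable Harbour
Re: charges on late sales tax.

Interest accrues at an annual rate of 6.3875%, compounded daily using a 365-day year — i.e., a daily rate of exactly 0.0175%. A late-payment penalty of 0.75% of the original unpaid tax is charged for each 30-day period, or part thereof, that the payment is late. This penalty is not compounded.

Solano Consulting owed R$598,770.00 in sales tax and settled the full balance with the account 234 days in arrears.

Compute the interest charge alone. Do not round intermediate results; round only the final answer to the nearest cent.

R$25,026.36

Interest: R$598,770.00 × ((1 + 0.000175)^234 − 1) = R$598,770.00 × 0.04179628… = R$25,026.3596…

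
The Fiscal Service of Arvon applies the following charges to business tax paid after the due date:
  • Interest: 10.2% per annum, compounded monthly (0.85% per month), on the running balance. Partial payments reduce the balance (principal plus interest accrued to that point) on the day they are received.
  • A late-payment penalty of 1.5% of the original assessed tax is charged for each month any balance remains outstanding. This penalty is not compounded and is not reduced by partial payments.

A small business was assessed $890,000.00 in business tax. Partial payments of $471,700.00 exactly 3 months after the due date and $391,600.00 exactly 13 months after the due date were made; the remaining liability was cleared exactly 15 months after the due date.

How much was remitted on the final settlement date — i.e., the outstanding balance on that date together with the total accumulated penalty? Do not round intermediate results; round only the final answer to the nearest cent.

Balance at month 3: $890,000.0000 × (1 + 0.0085)^3 = $912,888.4541…
After $471,700.00 payment: $912,888.4541… − $471,700.00 = $441,188.4541…
Balance at month 13: $441,188.4541… × (1 + 0.0085)^10 = $480,156.8886…
After $391,600.00 payment: $480,156.8886… − $391,600.00 = $88,556.8886…
Balance at month 15: $88,556.8886… × (1 + 0.0085)^2 = $90,068.7540…
Penalty: 15 × 1.5% × $890,000.00 = $200,250.00
Final settlement = outstanding balance + penalty = $90,068.7540… + $200,250.00 = $290,318.75

$290,318.75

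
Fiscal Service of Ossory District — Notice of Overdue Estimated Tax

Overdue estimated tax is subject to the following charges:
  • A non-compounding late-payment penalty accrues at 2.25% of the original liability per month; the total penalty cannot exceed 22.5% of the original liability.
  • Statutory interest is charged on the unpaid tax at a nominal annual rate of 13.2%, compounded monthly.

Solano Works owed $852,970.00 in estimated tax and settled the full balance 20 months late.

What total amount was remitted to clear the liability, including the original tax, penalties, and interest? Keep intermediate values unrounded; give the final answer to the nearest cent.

$1,253,508.37

Penalty (uncapped): 20 × 2.25% × $852,970.00 = $383,836.50; cap = 22.5% × $852,970.00 = $191,918.25 → penalty = $191,918.25
Interest (13.2%/yr ÷ 12 = 1.1%/month): $852,970.00 × ((1 + 0.011)^20 − 1) = $208,620.1215…
Total = $852,970.00 + $191,918.2500 + $208,620.1215… = $1,253,508.37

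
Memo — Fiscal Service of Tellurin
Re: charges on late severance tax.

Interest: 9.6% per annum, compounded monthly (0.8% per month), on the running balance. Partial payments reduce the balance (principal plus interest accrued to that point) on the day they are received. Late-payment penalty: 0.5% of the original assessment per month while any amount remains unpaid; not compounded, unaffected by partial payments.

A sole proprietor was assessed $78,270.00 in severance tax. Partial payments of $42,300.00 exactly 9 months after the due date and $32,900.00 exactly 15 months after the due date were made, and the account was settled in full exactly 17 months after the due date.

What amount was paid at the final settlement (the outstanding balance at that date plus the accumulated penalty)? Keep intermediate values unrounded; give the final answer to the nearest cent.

Balance at month 9: $78,270.0000 × (1 + 0.008)^9 = $84,089.1810…
After $42,300.00 payment: $84,089.1810… − $42,300.00 = $41,789.1810…
Balance at month 15: $41,789.1810… × (1 + 0.008)^6 = $43,835.6098…
After $32,900.00 payment: $43,835.6098… − $32,900.00 = $10,935.6098…
Balance at month 17: $10,935.6098… × (1 + 0.008)^2 = $11,111.2795…
Penalty: 17 × 0.5% × $78,270.00 = $6,652.95
Final settlement = outstanding balance + penalty = $11,111.2795… + $6,652.95 = $17,764.23

$17,764.23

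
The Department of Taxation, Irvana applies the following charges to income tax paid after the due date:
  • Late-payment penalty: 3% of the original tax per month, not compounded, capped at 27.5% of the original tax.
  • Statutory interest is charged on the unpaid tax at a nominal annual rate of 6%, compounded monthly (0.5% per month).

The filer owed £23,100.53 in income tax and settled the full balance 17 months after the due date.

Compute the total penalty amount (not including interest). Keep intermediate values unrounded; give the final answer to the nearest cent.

£6,352.65

Penalty (uncapped): 17 × 3% × £23,100.53 = £11,781.27…; cap = 27.5% × £23,100.53 = £6,352.65… → penalty = £6,352.65…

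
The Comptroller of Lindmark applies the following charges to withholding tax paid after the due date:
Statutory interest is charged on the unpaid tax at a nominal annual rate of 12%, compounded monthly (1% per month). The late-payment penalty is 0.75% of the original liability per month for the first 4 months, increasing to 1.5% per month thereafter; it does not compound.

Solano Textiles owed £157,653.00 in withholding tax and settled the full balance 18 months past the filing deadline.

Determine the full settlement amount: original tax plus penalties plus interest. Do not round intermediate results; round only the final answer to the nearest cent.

Penalty, months 1–4: 4 × 0.75% × £157,653.00 = £4,729.59
Penalty, months 5–18: 14 × 1.5% × £157,653.00 = £33,107.13
Interest: £157,653.00 × ((1 + 0.01)^18 − 1) = £157,653.00 × 0.1961475… = £30,923.2380…
Total = £157,653.00 + £37,836.7200 + £30,923.2380… = £226,412.96

£226,412.96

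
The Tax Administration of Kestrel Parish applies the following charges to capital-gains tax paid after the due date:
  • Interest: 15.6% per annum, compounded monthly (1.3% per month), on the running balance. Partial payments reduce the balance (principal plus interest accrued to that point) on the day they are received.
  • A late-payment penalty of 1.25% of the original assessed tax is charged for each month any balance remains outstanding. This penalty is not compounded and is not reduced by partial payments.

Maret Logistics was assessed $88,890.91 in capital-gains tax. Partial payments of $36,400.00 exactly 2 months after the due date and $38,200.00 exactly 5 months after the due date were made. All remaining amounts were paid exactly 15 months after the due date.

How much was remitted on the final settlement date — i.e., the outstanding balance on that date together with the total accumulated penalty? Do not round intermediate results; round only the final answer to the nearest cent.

Balance at month 2: $88,890.9100 × (1 + 0.013)^2 = $91,217.0962…
After $36,400.00 payment: $91,217.0962… − $36,400.00 = $54,817.0962…
Balance at month 5: $54,817.0962… × (1 + 0.013)^3 = $56,982.8757…
After $38,200.00 payment: $56,982.8757… − $38,200.00 = $18,782.8757…
Balance at month 15: $18,782.8757… × (1 + 0.013)^10 = $21,372.5596…
Penalty: 15 × 1.25% × $88,890.91 = $16,667.05…
Final settlement = outstanding balance + penalty = $21,372.5596… + $16,667.05… = $38,039.61

$38,039.61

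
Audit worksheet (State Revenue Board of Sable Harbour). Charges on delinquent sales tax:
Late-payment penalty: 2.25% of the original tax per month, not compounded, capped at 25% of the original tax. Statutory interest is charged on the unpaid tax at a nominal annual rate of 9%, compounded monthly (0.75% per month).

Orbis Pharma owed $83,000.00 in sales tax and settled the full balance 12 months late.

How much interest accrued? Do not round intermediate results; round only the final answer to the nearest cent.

Interest: $83,000.00 × ((1 + 0.0075)^12 − 1) = $83,000.00 × 0.0938069… = $7,785.9725…

$7,785.97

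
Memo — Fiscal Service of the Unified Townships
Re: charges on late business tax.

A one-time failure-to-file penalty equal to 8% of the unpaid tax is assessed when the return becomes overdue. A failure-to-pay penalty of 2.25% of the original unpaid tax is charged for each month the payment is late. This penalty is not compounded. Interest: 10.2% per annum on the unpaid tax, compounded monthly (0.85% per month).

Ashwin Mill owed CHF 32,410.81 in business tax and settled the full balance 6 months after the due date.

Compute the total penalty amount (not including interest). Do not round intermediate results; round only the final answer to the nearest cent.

Failure-to-file penalty: 8% × CHF 32,410.81 = CHF 2,592.86…
Failure-to-pay penalty = 2.25% × CHF 32,410.81 × 6 mo = CHF 4,375.46…
Total penalty = CHF 2,592.86… + CHF 4,375.46… = CHF 6,968.32

CHF 6,968.32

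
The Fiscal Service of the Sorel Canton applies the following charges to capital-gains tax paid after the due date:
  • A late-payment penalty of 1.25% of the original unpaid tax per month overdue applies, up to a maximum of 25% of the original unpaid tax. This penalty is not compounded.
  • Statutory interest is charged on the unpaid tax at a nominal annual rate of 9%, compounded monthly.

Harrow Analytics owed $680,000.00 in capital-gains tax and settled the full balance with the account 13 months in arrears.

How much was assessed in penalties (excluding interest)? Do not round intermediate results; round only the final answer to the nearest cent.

Penalty: 13 × 1.25% × $680,000.00 = $110,500.00 (below the 25% cap of $170,000.00)

$110,500.00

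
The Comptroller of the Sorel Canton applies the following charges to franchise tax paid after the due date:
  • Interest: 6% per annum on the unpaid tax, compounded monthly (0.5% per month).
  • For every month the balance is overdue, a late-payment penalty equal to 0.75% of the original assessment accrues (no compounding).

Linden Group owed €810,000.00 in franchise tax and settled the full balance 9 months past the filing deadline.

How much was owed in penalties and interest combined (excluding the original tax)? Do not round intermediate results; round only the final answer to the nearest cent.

€91,862.57

Late-payment penalty: 9 × 0.75% × €810,000.00 = €54,675.00
Interest: €810,000.00 × ((1 + 0.005)^9 − 1) = €810,000.00 × 0.0459106… = €37,187.5691…
Penalties + interest = €54,675.0000 + €37,187.5691… = €91,862.57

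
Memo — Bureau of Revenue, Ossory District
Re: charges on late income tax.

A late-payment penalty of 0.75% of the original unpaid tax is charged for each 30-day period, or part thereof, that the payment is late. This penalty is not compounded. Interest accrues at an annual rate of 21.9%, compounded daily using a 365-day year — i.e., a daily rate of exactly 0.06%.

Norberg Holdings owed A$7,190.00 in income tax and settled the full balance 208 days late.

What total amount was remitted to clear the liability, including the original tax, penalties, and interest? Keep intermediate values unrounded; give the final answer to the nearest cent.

Penalty periods: ⌈208/30⌉ = 7; penalty = 7 × 0.75% × A$7,190.00 = A$377.48…
Interest: A$7,190.00 × ((1 + 0.0006)^208 − 1) = A$7,190.00 × 0.13287945… = A$955.4032…
Total = A$7,190.00 + A$377.4750 + A$955.4032… = A$8,522.88

A$8,522.88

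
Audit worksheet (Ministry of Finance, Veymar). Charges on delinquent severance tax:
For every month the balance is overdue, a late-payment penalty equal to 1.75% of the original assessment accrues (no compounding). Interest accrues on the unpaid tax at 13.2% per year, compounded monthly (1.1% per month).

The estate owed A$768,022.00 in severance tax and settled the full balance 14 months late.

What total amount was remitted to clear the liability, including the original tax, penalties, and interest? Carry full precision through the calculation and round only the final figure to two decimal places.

Late-payment penalty = 1.75% × A$768,022.00 × 14 mo = A$188,165.39
Interest: A$768,022.00 × ((1 + 0.011)^14 − 1) = A$768,022.00 × 0.1655105… = A$127,115.6802…
Total = A$768,022.00 + A$188,165.3900 + A$127,115.6802… = A$1,083,303.07

A$1,083,303.07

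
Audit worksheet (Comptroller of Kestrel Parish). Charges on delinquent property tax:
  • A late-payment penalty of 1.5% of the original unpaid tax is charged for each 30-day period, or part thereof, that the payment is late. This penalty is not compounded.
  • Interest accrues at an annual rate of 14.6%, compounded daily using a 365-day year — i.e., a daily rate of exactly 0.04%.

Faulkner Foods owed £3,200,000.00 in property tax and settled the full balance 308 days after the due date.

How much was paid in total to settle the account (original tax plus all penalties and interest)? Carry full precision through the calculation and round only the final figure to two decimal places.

£4,147,464.82

Penalty periods: ⌈308/30⌉ = 11; penalty = 11 × 1.5% × £3,200,000.00 = £528,000.00
Interest: £3,200,000.00 × ((1 + 0.0004)^308 − 1) = £3,200,000.00 × 0.13108276… = £419,464.8245…
Total = £3,200,000.00 + £528,000.0000 + £419,464.8245… = £4,147,464.82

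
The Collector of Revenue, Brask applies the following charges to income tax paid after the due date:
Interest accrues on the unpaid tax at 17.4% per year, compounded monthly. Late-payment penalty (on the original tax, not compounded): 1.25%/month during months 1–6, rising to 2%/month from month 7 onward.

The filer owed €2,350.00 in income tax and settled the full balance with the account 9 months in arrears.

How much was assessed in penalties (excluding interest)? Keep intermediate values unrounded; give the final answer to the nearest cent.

Penalty, months 1–6: 6 × 1.25% × €2,350.00 = €176.25
Penalty, months 7–9: 3 × 2% × €2,350.00 = €141.00
Total penalty = €176.25 + €141.00 = €317.25

€317.25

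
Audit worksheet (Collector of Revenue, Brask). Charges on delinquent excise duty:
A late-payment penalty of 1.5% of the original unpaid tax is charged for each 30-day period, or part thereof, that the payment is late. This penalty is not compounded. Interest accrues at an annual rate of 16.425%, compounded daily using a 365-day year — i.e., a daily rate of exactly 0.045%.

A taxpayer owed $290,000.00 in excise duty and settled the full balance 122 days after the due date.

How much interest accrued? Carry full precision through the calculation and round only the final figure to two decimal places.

$16,362.36

Interest: $290,000.00 × ((1 + 0.00045)^122 − 1) = $290,000.00 × 0.05642192… = $16,362.3569…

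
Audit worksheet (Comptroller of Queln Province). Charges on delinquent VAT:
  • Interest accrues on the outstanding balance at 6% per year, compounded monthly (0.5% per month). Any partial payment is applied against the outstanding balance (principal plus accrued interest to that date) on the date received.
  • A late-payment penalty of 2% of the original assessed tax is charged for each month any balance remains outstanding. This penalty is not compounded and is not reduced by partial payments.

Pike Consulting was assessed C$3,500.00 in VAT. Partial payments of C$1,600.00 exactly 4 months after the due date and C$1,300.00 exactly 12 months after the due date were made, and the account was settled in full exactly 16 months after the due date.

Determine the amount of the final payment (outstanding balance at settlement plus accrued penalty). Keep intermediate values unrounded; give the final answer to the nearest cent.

C$1,885.87

Balance at month 4: C$3,500.0000 × (1 + 0.005)^4 = C$3,570.5268…
After C$1,600.00 payment: C$3,570.5268… − C$1,600.00 = C$1,970.5268…
Balance at month 12: C$1,970.5268… × (1 + 0.005)^8 = C$2,050.7411…
After C$1,300.00 payment: C$2,050.7411… − C$1,300.00 = C$750.7411…
Balance at month 16: C$750.7411… × (1 + 0.005)^4 = C$765.8689…
Penalty: 16 × 2% × C$3,500.00 = C$1,120.00
Final settlement = outstanding balance + penalty = C$765.8689… + C$1,120.00 = C$1,885.87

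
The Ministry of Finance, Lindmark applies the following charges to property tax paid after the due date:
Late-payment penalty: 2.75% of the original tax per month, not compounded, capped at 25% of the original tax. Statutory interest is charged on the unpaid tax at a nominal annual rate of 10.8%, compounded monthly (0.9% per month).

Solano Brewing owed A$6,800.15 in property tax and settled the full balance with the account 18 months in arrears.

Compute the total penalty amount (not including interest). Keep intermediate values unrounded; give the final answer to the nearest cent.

Penalty (uncapped): 18 × 2.75% × A$6,800.15 = A$3,366.07…; cap = 25% × A$6,800.15 = A$1,700.04… → penalty = A$1,700.04…

A$1,700.04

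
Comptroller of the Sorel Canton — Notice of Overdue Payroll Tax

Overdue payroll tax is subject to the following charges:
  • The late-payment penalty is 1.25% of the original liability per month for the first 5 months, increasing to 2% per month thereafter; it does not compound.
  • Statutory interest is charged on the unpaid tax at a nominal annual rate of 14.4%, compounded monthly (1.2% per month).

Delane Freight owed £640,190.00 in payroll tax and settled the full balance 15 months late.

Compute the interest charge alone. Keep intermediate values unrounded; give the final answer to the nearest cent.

£125,435.82

Interest: £640,190.00 × ((1 + 0.012)^15 − 1) = £640,190.00 × 0.1959353… = £125,435.8242…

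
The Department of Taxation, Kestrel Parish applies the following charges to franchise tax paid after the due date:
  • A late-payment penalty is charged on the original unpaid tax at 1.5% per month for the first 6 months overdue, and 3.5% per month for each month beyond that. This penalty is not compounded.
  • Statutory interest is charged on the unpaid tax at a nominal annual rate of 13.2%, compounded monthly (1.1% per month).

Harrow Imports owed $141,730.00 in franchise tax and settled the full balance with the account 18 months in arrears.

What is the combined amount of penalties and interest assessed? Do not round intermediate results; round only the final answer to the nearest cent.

$103,129.17

Penalty, months 1–6: 6 × 1.5% × $141,730.00 = $12,755.70
Penalty, months 7–18: 12 × 3.5% × $141,730.00 = $59,526.60
Interest: $141,730.00 × ((1 + 0.011)^18 − 1) = $141,730.00 × 0.2176453… = $30,846.8699…
Penalties + interest = $72,282.3000 + $30,846.8699… = $103,129.17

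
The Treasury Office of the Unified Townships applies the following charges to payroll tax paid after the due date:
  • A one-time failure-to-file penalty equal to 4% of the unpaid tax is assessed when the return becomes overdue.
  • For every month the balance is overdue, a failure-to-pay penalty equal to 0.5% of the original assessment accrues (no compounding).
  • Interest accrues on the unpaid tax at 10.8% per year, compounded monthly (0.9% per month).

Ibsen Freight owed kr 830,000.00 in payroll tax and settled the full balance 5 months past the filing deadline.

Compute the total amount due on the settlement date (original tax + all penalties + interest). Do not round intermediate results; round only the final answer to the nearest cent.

kr 921,978.38

Failure-to-file penalty: 4% × kr 830,000.00 = kr 33,200.00
Failure-to-pay penalty = 0.5% × kr 830,000.00 × 5 mo = kr 20,750.00
Interest: kr 830,000.00 × ((1 + 0.009)^5 − 1) = kr 830,000.00 × 0.0458173… = kr 38,028.3780…
Total = kr 830,000.00 + kr 53,950.0000 + kr 38,028.3780… = kr 921,978.38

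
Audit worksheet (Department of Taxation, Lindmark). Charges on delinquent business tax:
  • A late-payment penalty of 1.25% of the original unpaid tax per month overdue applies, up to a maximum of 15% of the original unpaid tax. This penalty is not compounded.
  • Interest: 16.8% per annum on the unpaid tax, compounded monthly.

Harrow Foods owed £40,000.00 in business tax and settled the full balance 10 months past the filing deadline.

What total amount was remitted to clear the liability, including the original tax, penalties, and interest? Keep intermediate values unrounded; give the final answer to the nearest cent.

£50,966.30

Penalty: 10 × 1.25% × £40,000.00 = £5,000.00 (below the 15% cap of £6,000.00)
Interest (16.8%/yr ÷ 12 = 1.4%/month): £40,000.00 × ((1 + 0.014)^10 − 1) = £5,966.2994…
Total = £40,000.00 + £5,000.0000 + £5,966.2994… = £50,966.30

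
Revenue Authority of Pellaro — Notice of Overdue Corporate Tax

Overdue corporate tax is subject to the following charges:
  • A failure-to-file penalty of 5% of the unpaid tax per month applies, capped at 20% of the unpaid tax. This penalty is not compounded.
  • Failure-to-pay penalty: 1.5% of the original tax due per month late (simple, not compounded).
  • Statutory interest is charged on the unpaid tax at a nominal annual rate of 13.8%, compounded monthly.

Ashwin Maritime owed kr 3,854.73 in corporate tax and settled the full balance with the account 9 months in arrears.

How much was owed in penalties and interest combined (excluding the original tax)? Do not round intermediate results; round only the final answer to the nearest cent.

Failure-to-file: 9 × 5% × kr 3,854.73 = kr 1,734.63…, capped at 20% × kr 3,854.73 = kr 770.95…
Failure-to-pay penalty = 1.5% × kr 3,854.73 × 9 mo = kr 520.39…
Interest (13.8%/yr ÷ 12 = 1.15%/month): kr 3,854.73 × ((1 + 0.0115)^9 − 1) = kr 417.8180…
Penalties + interest = kr 1,291.3346… + kr 417.8180… = kr 1,709.15

kr 1,709.15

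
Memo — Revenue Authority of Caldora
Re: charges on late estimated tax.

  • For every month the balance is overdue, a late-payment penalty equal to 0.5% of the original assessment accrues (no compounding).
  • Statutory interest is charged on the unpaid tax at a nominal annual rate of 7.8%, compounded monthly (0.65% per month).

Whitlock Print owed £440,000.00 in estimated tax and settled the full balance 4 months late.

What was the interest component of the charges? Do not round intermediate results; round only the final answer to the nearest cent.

Interest: £440,000.00 × ((1 + 0.0065)^4 − 1) = £440,000.00 × 0.0262546… = £11,552.0241…

£11,552.02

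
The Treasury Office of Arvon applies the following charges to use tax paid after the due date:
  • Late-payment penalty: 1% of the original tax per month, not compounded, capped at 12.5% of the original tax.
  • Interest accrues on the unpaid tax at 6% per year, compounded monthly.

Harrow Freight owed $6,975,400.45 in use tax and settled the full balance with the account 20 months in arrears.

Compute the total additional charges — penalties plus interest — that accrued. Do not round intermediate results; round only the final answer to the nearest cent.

Penalty (uncapped): 20 × 1% × $6,975,400.45 = $1,395,080.09; cap = 12.5% × $6,975,400.45 = $871,925.06… → penalty = $871,925.06…
Interest (6%/yr ÷ 12 = 0.5%/month): $6,975,400.45 × ((1 + 0.005)^20 − 1) = $731,688.6563…
Penalties + interest = $871,925.0563… + $731,688.6563… = $1,603,613.71

$1,603,613.71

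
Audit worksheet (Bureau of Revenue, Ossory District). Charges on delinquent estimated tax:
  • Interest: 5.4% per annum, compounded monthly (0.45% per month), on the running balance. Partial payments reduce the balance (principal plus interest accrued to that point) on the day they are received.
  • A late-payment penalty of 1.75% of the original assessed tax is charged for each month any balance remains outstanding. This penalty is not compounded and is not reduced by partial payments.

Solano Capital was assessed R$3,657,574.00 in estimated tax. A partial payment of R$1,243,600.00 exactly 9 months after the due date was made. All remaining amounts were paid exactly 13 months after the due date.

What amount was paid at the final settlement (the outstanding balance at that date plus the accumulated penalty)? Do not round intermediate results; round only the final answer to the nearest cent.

R$3,443,377.35

Balance at month 9: R$3,657,574.0000 × (1 + 0.0045)^9 = R$3,808,400.3052…
After R$1,243,600.00 payment: R$3,808,400.3052… − R$1,243,600.00 = R$2,564,800.3052…
Balance at month 13: R$2,564,800.3052… × (1 + 0.0045)^4 = R$2,611,279.2698…
Penalty: 13 × 1.75% × R$3,657,574.00 = R$832,098.09…
Final settlement = outstanding balance + penalty = R$2,611,279.2698… + R$832,098.09… = R$3,443,377.35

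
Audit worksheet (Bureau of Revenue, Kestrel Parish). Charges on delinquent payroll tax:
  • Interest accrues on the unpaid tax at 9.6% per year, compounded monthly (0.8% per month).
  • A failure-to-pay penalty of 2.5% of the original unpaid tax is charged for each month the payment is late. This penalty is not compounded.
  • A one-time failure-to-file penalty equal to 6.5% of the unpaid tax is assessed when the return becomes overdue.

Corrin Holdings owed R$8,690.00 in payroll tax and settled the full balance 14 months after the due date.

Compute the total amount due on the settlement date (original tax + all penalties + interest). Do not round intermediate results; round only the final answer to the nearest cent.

Failure-to-file penalty: 6.5% × R$8,690.00 = R$564.85
Failure-to-pay penalty: 14 × 2.5% × R$8,690.00 = R$3,041.50
Interest: R$8,690.00 × ((1 + 0.008)^14 − 1) = R$8,690.00 × 0.1180145… = R$1,025.5463…
Total = R$8,690.00 + R$3,606.3500 + R$1,025.5463… = R$13,321.90

R$13,321.90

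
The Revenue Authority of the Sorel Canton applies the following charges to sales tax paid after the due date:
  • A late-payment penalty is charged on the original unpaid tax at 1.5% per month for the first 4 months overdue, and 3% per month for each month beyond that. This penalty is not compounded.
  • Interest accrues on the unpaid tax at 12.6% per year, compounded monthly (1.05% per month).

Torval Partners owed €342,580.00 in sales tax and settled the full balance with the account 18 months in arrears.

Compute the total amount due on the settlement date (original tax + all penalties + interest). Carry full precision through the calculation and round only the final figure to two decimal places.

Penalty, months 1–4: 4 × 1.5% × €342,580.00 = €20,554.80
Penalty, months 5–18: 14 × 3% × €342,580.00 = €143,883.60
Interest: €342,580.00 × ((1 + 0.0105)^18 − 1) = €342,580.00 × 0.2068512… = €70,863.0791…
Total = €342,580.00 + €164,438.4000 + €70,863.0791… = €577,881.48

€577,881.48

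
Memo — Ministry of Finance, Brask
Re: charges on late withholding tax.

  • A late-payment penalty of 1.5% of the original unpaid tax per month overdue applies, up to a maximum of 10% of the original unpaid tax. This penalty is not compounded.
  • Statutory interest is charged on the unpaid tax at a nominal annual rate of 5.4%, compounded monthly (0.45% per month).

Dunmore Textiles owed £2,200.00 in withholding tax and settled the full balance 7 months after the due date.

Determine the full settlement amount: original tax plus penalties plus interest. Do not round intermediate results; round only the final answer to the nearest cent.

Penalty (uncapped): 7 × 1.5% × £2,200.00 = £231.00; cap = 10% × £2,200.00 = £220.00 → penalty = £220.00
Interest: £2,200.00 × ((1 + 0.0045)^7 − 1) = £2,200.00 × 0.0319285… = £70.2426…
Total = £2,200.00 + £220.0000 + £70.2426… = £2,490.24

£2,490.24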